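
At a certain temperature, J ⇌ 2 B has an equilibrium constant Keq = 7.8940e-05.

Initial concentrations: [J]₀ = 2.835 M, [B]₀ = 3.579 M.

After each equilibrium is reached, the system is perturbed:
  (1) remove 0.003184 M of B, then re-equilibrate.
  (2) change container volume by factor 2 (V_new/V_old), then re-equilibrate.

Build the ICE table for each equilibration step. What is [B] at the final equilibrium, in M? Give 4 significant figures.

[B]_eq = 0.01349 M

Q₀ = 4.518 vs Keq = 7.8940e-05 ⇒ Q>K, reverse
Step 1:
                  J         B
  Initial     2.835     3.579
  Change       1.78     -3.56
  Equil       4.615   0.01909
  solve Keq expr → x = -1.78; check Q = 7.8940e-05
Then remove 0.003184 M of B.
Step 2:
                  J         B
  Initial     4.615    0.0159
  Change   -0.00159  0.003181
  Equil       4.613   0.01908
  solve Keq expr → x = 0.00159; check Q = 7.8940e-05
Then change container volume by factor 2 (V_new/V_old).
Step 3:
                  J         B
  Initial     2.307  0.009542
  Change  -0.001973  0.003947
  Equil       2.305   0.01349
  solve Keq expr → x = 0.001973; check Q = 7.8940e-05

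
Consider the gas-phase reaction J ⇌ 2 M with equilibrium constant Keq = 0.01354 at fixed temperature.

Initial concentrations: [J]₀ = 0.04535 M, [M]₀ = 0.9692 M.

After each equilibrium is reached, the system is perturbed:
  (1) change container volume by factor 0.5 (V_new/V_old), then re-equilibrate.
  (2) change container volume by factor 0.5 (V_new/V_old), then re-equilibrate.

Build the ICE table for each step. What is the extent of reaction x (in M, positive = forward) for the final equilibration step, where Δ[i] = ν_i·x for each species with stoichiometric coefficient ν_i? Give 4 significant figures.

Q₀ = 20.71 vs Keq = 0.01354 ⇒ Q>K, reverse
Step 1:
                    J           M
  I           0.04535      0.9692
  C            0.4439     -0.8878
  E            0.4893     0.08139
  solve Keq expr → x = -0.4439; check Q = 0.01354
Then change container volume by factor 0.5 (V_new/V_old).
Step 2:
                    J           M
  I            0.9785      0.1628
  C           0.02316    -0.04632
  E             1.002      0.1165
  solve Keq expr → x = -0.02316; check Q = 0.01354
Then change container volume by factor 0.5 (V_new/V_old).
Step 3:
                    J           M
  I             2.003      0.2329
  C           0.03343    -0.06685
  E             2.037      0.1661
  solve Keq expr → x = -0.03343; check Q = 0.01354

x = -0.03343 M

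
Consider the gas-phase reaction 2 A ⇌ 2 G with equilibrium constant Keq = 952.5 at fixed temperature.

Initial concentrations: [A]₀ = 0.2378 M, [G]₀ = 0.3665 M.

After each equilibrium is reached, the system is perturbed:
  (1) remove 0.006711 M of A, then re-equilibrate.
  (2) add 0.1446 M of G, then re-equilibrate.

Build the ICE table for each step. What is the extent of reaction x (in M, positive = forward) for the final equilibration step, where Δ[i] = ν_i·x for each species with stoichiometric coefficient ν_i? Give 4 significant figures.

Q₀ = 2.375 vs Keq = 952.5 ⇒ Q<K, forward
Step 1:
                  A         G
  init       0.2378    0.3665
  Δ         -0.2188    0.2188
  eq        0.01897    0.5853
  solve Keq expr → x = 0.1094; check Q = 952.5
Then remove 0.006711 M of A.
Step 2:
                  A         G
  init      0.01225    0.5853
  Δ          0.0065   -0.0065
  eq        0.01876    0.5788
  solve Keq expr → x = -0.00325; check Q = 952.5
Then add 0.1446 M of G.
Step 3:
                  A         G
  init      0.01876    0.7234
  Δ        0.004538 -0.004538
  eq        0.02329    0.7189
  solve Keq expr → x = -0.002269; check Q = 952.5

x = -0.002269 M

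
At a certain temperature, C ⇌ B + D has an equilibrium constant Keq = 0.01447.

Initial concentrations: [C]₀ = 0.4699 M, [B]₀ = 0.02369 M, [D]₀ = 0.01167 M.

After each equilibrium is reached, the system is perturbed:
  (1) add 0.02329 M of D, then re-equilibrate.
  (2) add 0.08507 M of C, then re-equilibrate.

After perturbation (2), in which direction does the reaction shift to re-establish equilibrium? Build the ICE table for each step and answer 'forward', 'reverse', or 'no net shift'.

Direction: forward

Q₀ = 5.8834e-04 vs Keq = 0.01447 ⇒ Q<K, forward
Step 1:
                    C           B           D
  init         0.4699     0.02369     0.01167
  Δ          -0.05961     0.05961     0.05961
  eq           0.4103      0.0833     0.07128
  solve Keq expr → x = 0.05961; check Q = 0.01447
Then add 0.02329 M of D.
Step 2:
                    C           B           D
  init         0.4103      0.0833     0.09457
  Δ           0.01068    -0.01068    -0.01068
  eq            0.421     0.07262     0.08389
  solve Keq expr → x = -0.01068; check Q = 0.01447
Then add 0.08507 M of C.
Step 3:
                    C           B           D
  init          0.506     0.07262     0.08389
  Δ          -0.00692     0.00692     0.00692
  eq           0.4991     0.07954     0.09081
  solve Keq expr → x = 0.00692; check Q = 0.01447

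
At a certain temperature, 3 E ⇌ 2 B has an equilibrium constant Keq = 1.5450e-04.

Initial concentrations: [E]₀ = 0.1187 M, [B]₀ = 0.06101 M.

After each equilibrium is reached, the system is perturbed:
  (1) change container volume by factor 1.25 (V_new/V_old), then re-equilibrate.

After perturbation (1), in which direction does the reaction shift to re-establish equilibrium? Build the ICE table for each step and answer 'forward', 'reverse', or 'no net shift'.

Direction: reverse

Q₀ = 2.226 vs Keq = 1.5450e-04 ⇒ Q>K, reverse
Step 1:
                  E         B
  Initial    0.1187   0.06101
  Change    0.08974  -0.05983
  Equil      0.2084  0.001183
  solve Keq expr → x = -0.02991; check Q = 1.5450e-04
Then change container volume by factor 1.25 (V_new/V_old).
Step 2:
                  E         B
  Initial    0.1668 9.4630e-04
  Change  1.4816e-04 -9.8775e-05
  Equil      0.1669 8.4752e-04
  solve Keq expr → x = -4.9388e-05; check Q = 1.5450e-04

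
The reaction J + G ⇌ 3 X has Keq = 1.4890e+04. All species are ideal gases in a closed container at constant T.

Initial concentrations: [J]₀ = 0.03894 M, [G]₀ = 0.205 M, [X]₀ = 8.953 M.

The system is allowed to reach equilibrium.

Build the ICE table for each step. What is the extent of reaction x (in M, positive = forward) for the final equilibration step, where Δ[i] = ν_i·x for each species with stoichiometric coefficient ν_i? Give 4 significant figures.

x = -0.1023 M

Q₀ = 8.9899e+04 vs Keq = 1.4890e+04 ⇒ Q>K, reverse
Step 1:
                   J          G          X
  Initial    0.03894      0.205      8.953
  Change      0.1023     0.1023    -0.3069
  Equil       0.1412     0.3073      8.646
  solve Keq expr → x = -0.1023; check Q = 1.4890e+04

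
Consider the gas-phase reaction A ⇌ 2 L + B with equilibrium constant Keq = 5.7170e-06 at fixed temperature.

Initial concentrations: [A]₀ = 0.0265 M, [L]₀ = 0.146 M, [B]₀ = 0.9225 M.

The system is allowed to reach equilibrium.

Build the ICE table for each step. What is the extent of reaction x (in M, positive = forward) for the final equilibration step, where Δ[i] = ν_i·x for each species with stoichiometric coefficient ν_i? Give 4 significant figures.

x = -0.07259 M

Q₀ = 0.742 vs Keq = 5.7170e-06 ⇒ Q>K, reverse
Step 1:
                   A          L          B
  I           0.0265      0.146     0.9225
  C          0.07259    -0.1452   -0.07259
  E          0.09909 8.1643e-04     0.8499
  solve Keq expr → x = -0.07259; check Q = 5.7170e-06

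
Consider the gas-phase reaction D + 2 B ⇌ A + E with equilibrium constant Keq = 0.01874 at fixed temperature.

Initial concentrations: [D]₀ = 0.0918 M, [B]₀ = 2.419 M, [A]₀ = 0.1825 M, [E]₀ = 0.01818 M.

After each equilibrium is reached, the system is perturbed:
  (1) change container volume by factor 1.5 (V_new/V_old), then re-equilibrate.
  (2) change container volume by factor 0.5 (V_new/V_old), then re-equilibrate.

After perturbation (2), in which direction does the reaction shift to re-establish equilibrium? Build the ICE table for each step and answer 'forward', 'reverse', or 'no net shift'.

Direction: forward

Q₀ = 0.006176 vs Keq = 0.01874 ⇒ Q<K, forward
Step 1:
                    D           B           A           E
  init         0.0918       2.419      0.1825     0.01818
  Δ          -0.01968    -0.03935     0.01968     0.01968
  eq          0.07212        2.38      0.2022     0.03786
  solve Keq expr → x = 0.01968; check Q = 0.01874
Then change container volume by factor 1.5 (V_new/V_old).
Step 2:
                    D           B           A           E
  init        0.04808       1.586      0.1348     0.02524
  Δ          0.005448      0.0109   -0.005448   -0.005448
  eq          0.05353       1.597      0.1293     0.01979
  solve Keq expr → x = -0.005448; check Q = 0.01874
Then change container volume by factor 0.5 (V_new/V_old).
Step 3:
                    D           B           A           E
  init         0.1071       3.195      0.2587     0.03958
  Δ          -0.01933    -0.03865     0.01933     0.01933
  eq          0.08773       3.156       0.278     0.05891
  solve Keq expr → x = 0.01933; check Q = 0.01874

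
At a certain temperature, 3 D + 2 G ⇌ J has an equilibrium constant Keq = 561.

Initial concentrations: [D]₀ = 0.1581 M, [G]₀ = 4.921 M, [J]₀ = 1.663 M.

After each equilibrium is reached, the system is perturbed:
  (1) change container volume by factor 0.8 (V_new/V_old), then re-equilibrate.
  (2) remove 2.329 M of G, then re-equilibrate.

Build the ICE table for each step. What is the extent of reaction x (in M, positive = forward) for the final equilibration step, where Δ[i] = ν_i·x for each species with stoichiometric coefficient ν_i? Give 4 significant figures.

Q₀ = 17.38 vs Keq = 561 ⇒ Q<K, forward
Step 1:
                    D           G           J
  Initial      0.1581       4.921       1.663
  Change      -0.1076    -0.07173     0.03587
  Equil        0.0505       4.849       1.699
  solve Keq expr → x = 0.03587; check Q = 561
Then change container volume by factor 0.8 (V_new/V_old).
Step 2:
                    D           G           J
  Initial     0.06312       6.062       2.124
  Change     -0.01615    -0.01077    0.005383
  Equil       0.04697       6.051       2.129
  solve Keq expr → x = 0.005383; check Q = 561
Then remove 2.329 M of G.
Step 3:
                    D           G           J
  Initial     0.04697       3.722       2.129
  Change      0.01778     0.01185   -0.005925
  Equil       0.06475       3.734       2.123
  solve Keq expr → x = -0.005925; check Q = 561

x = -0.005925 M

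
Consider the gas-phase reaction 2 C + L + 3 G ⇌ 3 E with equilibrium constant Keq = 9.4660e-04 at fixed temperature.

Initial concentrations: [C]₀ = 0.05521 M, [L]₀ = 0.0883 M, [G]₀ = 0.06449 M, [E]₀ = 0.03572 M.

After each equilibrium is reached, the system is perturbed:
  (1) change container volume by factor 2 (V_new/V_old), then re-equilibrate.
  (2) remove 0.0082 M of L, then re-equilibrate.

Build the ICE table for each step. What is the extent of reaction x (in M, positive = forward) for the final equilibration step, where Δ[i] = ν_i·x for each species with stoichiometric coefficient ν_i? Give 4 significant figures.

x = -4.0069e-06 M

Q₀ = 631.3 vs Keq = 9.4660e-04 ⇒ Q>K, reverse
Step 1:
                    C           L           G           E
  init        0.05521      0.0883     0.06449     0.03572
  Δ           0.02326     0.01163     0.03489    -0.03489
  eq          0.07847     0.09993     0.09938  8.2996e-04
  solve Keq expr → x = -0.01163; check Q = 9.4660e-04
Then change container volume by factor 2 (V_new/V_old).
Step 2:
                    C           L           G           E
  init        0.03924     0.04997     0.04969  4.1498e-04
  Δ        1.3736e-04  6.8682e-05  2.0605e-04 -2.0605e-04
  eq          0.03937     0.05003      0.0499  2.0893e-04
  solve Keq expr → x = -6.8682e-05; check Q = 9.4660e-04
Then remove 0.0082 M of L.
Step 3:
                    C           L           G           E
  init        0.03937     0.04183      0.0499  2.0893e-04
  Δ        8.0139e-06  4.0069e-06  1.2021e-05 -1.2021e-05
  eq          0.03938     0.04184     0.04991  1.9691e-04
  solve Keq expr → x = -4.0069e-06; check Q = 9.4660e-04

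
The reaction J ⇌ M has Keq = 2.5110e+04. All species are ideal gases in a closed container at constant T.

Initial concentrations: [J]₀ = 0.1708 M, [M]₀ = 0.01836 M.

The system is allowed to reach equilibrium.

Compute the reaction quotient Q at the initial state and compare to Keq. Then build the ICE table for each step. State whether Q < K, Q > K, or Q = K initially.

Q₀ = 0.1075 vs Keq = 2.5110e+04 ⇒ Q<K, forward
Step 1:
                  J         M
  init       0.1708   0.01836
  Δ         -0.1708    0.1708
  eq      7.5330e-06    0.1892
  solve Keq expr → x = 0.1708; check Q = 2.5110e+04

Q₀ = 0.1075; Q < K (proceeds forward)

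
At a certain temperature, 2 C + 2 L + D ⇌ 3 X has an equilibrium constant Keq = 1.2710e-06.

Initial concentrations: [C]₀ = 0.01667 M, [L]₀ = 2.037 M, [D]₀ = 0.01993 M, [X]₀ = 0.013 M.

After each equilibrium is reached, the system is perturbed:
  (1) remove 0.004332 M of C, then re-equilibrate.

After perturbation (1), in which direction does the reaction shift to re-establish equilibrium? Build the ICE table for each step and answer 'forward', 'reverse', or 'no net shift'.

Q₀ = 0.0956 vs Keq = 1.2710e-06 ⇒ Q>K, reverse
Step 1:
                   C          L          D          X
  init       0.01667      2.037    0.01993      0.013
  Δ         0.008379   0.008379   0.004189   -0.01257
  eq         0.02505      2.045    0.02412 4.3173e-04
  solve Keq expr → x = -0.004189; check Q = 1.2710e-06
Then remove 0.004332 M of C.
Step 2:
                   C          L          D          X
  init       0.02072      2.045    0.02412 4.3173e-04
  Δ       3.3884e-05 3.3884e-05 1.6942e-05 -5.0826e-05
  eq         0.02075      2.045    0.02414 3.8090e-04
  solve Keq expr → x = -1.6942e-05; check Q = 1.2710e-06

Direction: reverse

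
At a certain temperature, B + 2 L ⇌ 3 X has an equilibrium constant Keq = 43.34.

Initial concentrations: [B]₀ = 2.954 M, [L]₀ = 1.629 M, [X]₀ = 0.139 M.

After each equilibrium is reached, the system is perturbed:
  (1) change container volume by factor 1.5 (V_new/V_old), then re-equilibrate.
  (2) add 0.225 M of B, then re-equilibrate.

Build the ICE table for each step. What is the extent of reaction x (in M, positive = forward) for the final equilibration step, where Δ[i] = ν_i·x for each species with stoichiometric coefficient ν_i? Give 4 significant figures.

Q₀ = 3.4260e-04 vs Keq = 43.34 ⇒ Q<K, forward
Step 1:
                  B         L         X
  init        2.954     1.629     0.139
  Δ         -0.6599     -1.32      1.98
  eq          2.294    0.3093     2.119
  solve Keq expr → x = 0.6599; check Q = 43.34
Then change container volume by factor 1.5 (V_new/V_old).
Step 2:
                  B         L         X
  init        1.529    0.2062     1.412
  Δ               0         0         0
  eq          1.529    0.2062     1.412
  solve Keq expr → x = 0; check Q = 43.34
Then add 0.225 M of B.
Step 3:
                  B         L         X
  init        1.754    0.2062     1.412
  Δ        -0.00512  -0.01024   0.01536
  eq          1.749    0.1959     1.428
  solve Keq expr → x = 0.00512; check Q = 43.34

x = 0.00512 M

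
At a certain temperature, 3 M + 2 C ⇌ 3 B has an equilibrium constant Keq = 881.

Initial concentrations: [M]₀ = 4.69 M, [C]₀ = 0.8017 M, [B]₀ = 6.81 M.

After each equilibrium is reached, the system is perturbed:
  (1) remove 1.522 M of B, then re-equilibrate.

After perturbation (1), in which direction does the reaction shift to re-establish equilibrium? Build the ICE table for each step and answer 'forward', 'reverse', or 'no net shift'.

Q₀ = 4.763 vs Keq = 881 ⇒ Q<K, forward
Step 1:
                   M          C          B
  init          4.69     0.8017       6.81
  Δ           -1.043    -0.6953      1.043
  eq           3.647     0.1064      7.853
  solve Keq expr → x = 0.3476; check Q = 881
Then remove 1.522 M of B.
Step 2:
                   M          C          B
  init         3.647     0.1064      6.331
  Δ         -0.04097   -0.02732    0.04097
  eq           3.606    0.07913      6.372
  solve Keq expr → x = 0.01366; check Q = 881

Direction: forward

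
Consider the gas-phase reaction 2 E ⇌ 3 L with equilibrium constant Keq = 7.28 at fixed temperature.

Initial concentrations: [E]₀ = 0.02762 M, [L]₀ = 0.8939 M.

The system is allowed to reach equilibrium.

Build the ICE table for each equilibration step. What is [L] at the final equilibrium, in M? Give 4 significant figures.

Q₀ = 936.3 vs Keq = 7.28 ⇒ Q>K, reverse
Step 1:
                   E          L
  I          0.02762     0.8939
  C            0.165    -0.2475
  E           0.1926     0.6464
  solve Keq expr → x = -0.0825; check Q = 7.28

[L]_eq = 0.6464 M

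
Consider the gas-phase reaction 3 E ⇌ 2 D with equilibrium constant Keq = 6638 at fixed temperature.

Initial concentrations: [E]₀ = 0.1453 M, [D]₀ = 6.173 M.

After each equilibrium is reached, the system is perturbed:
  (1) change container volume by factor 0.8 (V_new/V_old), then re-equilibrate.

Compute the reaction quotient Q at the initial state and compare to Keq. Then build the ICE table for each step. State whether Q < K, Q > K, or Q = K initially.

Q₀ = 1.2422e+04; Q > K (proceeds reverse)

Q₀ = 1.2422e+04 vs Keq = 6638 ⇒ Q>K, reverse
Step 1:
                  E         D
  Initial    0.1453     6.173
  Change    0.03332  -0.02222
  Equil      0.1786     6.151
  solve Keq expr → x = -0.01111; check Q = 6638
Then change container volume by factor 0.8 (V_new/V_old).
Step 2:
                  E         D
  Initial    0.2233     7.688
  Change   -0.01582   0.01054
  Equil      0.2075     7.699
  solve Keq expr → x = 0.005272; check Q = 6638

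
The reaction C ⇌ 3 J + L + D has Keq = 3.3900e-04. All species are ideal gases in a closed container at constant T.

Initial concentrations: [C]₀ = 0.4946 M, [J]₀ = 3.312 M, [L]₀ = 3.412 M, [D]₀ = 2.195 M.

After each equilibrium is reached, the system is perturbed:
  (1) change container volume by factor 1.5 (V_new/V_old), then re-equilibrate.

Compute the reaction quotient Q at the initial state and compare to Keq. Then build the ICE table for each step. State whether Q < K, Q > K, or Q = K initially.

Q₀ = 550.1 vs Keq = 3.3900e-04 ⇒ Q>K, reverse
Step 1:
                  C         J         L         D
  init       0.4946     3.312     3.412     2.195
  Δ           1.084    -3.253    -1.084    -1.084
  eq          1.579   0.05916     2.328     1.111
  solve Keq expr → x = -1.084; check Q = 3.3900e-04
Then change container volume by factor 1.5 (V_new/V_old).
Step 2:
                  C         J         L         D
  init        1.053   0.03944     1.552    0.7405
  Δ       -0.009224   0.02767  0.009224  0.009224
  eq          1.043   0.06711     1.561    0.7497
  solve Keq expr → x = 0.009224; check Q = 3.3900e-04

Q₀ = 550.1; Q > K (proceeds reverse)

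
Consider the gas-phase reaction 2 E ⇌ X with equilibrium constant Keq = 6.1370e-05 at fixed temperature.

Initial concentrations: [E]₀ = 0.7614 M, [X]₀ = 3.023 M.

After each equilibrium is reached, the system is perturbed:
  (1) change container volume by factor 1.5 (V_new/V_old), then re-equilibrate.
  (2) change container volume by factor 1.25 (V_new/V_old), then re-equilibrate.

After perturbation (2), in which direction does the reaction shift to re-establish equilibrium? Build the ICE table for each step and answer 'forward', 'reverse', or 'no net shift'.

Q₀ = 5.214 vs Keq = 6.1370e-05 ⇒ Q>K, reverse
Step 1:
                   E          X
  Initial     0.7614      3.023
  Change        6.04      -3.02
  Equil        6.802   0.002839
  solve Keq expr → x = -3.02; check Q = 6.1370e-05
Then change container volume by factor 1.5 (V_new/V_old).
Step 2:
                   E          X
  Initial      4.534   0.001893
  Change     0.00126 -6.3023e-04
  Equil        4.536   0.001263
  solve Keq expr → x = -6.3023e-04; check Q = 6.1370e-05
Then change container volume by factor 1.25 (V_new/V_old).
Step 3:
                   E          X
  Initial      3.629    0.00101
  Change  4.0366e-04 -2.0183e-04
  Equil        3.629 8.0822e-04
  solve Keq expr → x = -2.0183e-04; check Q = 6.1370e-05

Direction: reverse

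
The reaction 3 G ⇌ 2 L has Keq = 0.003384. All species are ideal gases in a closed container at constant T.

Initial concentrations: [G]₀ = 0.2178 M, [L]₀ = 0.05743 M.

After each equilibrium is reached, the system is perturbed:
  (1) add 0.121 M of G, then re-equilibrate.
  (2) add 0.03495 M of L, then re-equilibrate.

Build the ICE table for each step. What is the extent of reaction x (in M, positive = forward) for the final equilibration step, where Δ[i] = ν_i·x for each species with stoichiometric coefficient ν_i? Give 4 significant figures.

x = -0.0161 M

Q₀ = 0.3192 vs Keq = 0.003384 ⇒ Q>K, reverse
Step 1:
                   G          L
  I           0.2178    0.05743
  C           0.0725   -0.04833
  E           0.2903   0.009099
  solve Keq expr → x = -0.02417; check Q = 0.003384
Then add 0.121 M of G.
Step 2:
                   G          L
  I           0.4113   0.009099
  C        -0.008647   0.005764
  E           0.4027    0.01486
  solve Keq expr → x = 0.002882; check Q = 0.003384
Then add 0.03495 M of L.
Step 3:
                   G          L
  I           0.4027    0.04981
  C           0.0483    -0.0322
  E           0.4509    0.01762
  solve Keq expr → x = -0.0161; check Q = 0.003384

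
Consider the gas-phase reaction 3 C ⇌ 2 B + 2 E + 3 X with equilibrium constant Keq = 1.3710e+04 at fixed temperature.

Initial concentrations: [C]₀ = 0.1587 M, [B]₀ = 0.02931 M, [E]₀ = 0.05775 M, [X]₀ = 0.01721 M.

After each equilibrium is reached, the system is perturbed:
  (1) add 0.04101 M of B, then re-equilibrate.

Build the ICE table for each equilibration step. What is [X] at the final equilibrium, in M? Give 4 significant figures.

Q₀ = 3.6538e-09 vs Keq = 1.3710e+04 ⇒ Q<K, forward
Step 1:
                    C           B           E           X
  Initial      0.1587     0.02931     0.05775     0.01721
  Change      -0.1581      0.1054      0.1054      0.1581
  Equil    5.7488e-04      0.1347      0.1632      0.1753
  solve Keq expr → x = 0.05271; check Q = 1.3710e+04
Then add 0.04101 M of B.
Step 2:
                    C           B           E           X
  Initial  5.7488e-04      0.1757      0.1632      0.1753
  Change   1.1059e-04 -7.3729e-05 -7.3729e-05 -1.1059e-04
  Equil    6.8548e-04      0.1757      0.1631      0.1752
  solve Keq expr → x = -3.6864e-05; check Q = 1.3710e+04

[X]_eq = 0.1752 M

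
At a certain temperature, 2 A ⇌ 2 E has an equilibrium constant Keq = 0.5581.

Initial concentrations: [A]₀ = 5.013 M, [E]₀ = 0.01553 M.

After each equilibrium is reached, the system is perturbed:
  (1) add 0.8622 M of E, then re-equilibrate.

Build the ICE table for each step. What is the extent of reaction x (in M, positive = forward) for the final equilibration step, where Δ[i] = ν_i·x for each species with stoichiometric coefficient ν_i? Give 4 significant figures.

x = -0.2468 M

Q₀ = 9.5973e-06 vs Keq = 0.5581 ⇒ Q<K, forward
Step 1:
                   A          E
  Initial      5.013    0.01553
  Change      -2.135      2.135
  Equil        2.878       2.15
  solve Keq expr → x = 1.067; check Q = 0.5581
Then add 0.8622 M of E.
Step 2:
                   A          E
  Initial      2.878      3.012
  Change      0.4935    -0.4935
  Equil        3.372      2.519
  solve Keq expr → x = -0.2468; check Q = 0.5581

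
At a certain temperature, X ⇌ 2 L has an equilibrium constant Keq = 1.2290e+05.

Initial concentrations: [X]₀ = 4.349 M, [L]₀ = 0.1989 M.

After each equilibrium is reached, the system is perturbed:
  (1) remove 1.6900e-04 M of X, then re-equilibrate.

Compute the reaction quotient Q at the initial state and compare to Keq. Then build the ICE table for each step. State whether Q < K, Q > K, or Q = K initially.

Q₀ = 0.009097; Q < K (proceeds forward)

Q₀ = 0.009097 vs Keq = 1.2290e+05 ⇒ Q<K, forward
Step 1:
                    X           L
  I             4.349      0.1989
  C            -4.348       8.697
  E        6.4387e-04       8.896
  solve Keq expr → x = 4.348; check Q = 1.2290e+05
Then remove 1.6900e-04 M of X.
Step 2:
                    X           L
  I        4.7487e-04       8.896
  C        1.6895e-04 -3.3790e-04
  E        6.4382e-04       8.895
  solve Keq expr → x = -1.6895e-04; check Q = 1.2290e+05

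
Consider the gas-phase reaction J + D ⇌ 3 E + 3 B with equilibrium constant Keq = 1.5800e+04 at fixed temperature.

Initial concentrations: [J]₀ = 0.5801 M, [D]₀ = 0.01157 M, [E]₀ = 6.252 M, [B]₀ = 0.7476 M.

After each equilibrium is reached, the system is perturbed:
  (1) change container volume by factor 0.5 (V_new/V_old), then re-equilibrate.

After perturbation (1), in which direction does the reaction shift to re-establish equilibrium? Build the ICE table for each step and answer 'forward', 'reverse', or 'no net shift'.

Q₀ = 1.5213e+04 vs Keq = 1.5800e+04 ⇒ Q<K, forward
Step 1:
                   J          D          E          B
  I           0.5801    0.01157      6.252     0.7476
  C       -3.6717e-04 -3.6717e-04   0.001102   0.001102
  E           0.5797     0.0112      6.253     0.7487
  solve Keq expr → x = 3.6717e-04; check Q = 1.5800e+04
Then change container volume by factor 0.5 (V_new/V_old).
Step 2:
                   J          D          E          B
  I            1.159    0.02241      12.51      1.497
  C           0.1147     0.1147    -0.3441    -0.3441
  E            1.274     0.1371      12.16      1.153
  solve Keq expr → x = -0.1147; check Q = 1.5800e+04

Direction: reverse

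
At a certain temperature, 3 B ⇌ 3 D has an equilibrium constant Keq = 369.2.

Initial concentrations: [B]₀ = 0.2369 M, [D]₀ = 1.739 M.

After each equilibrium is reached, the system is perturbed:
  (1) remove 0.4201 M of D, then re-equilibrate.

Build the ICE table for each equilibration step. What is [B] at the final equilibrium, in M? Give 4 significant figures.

Q₀ = 395.6 vs Keq = 369.2 ⇒ Q>K, reverse
Step 1:
                   B          D
  I           0.2369      1.739
  C         0.004834  -0.004834
  E           0.2417      1.734
  solve Keq expr → x = -0.001611; check Q = 369.2
Then remove 0.4201 M of D.
Step 2:
                   B          D
  I           0.2417      1.314
  C          -0.0514     0.0514
  E           0.1903      1.365
  solve Keq expr → x = 0.01713; check Q = 369.2

[B]_eq = 0.1903 M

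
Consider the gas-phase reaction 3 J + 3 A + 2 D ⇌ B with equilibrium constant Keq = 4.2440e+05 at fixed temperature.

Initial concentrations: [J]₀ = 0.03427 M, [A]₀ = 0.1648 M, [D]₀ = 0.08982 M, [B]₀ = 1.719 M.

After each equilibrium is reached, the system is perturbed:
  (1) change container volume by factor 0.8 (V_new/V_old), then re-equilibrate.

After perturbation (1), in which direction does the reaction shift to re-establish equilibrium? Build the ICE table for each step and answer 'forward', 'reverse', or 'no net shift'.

Q₀ = 1.1828e+09 vs Keq = 4.2440e+05 ⇒ Q>K, reverse
Step 1:
                   J          A          D          B
  I          0.03427     0.1648    0.08982      1.719
  C           0.1331     0.1331    0.08871   -0.04435
  E           0.1673     0.2979     0.1785      1.675
  solve Keq expr → x = -0.04435; check Q = 4.2440e+05
Then change container volume by factor 0.8 (V_new/V_old).
Step 2:
                   J          A          D          B
  I           0.2092     0.3723     0.2232      2.093
  C         -0.04939   -0.04939   -0.03292    0.01646
  E           0.1598     0.3229     0.1902       2.11
  solve Keq expr → x = 0.01646; check Q = 4.2440e+05

Direction: forward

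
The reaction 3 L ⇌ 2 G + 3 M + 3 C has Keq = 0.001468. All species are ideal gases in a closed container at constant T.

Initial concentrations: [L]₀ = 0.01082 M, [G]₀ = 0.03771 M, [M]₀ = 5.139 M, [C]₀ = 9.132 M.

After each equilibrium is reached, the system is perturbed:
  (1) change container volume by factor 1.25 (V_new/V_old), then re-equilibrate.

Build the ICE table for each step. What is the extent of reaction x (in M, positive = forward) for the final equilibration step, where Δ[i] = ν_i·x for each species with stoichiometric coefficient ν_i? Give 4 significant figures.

Q₀ = 1.1603e+08 vs Keq = 0.001468 ⇒ Q>K, reverse
Step 1:
                   L          G          M          C
  I          0.01082    0.03771      5.139      9.132
  C          0.05656   -0.03771   -0.05656   -0.05656
  E          0.06738 2.1393e-06      5.082      9.075
  solve Keq expr → x = -0.01885; check Q = 0.001468
Then change container volume by factor 1.25 (V_new/V_old).
Step 2:
                   L          G          M          C
  I          0.05391 1.7114e-06      4.066       7.26
  C       -1.9172e-06 1.2781e-06 1.9172e-06 1.9172e-06
  E           0.0539 2.9896e-06      4.066       7.26
  solve Keq expr → x = 6.3907e-07; check Q = 0.001468

x = 6.3907e-07 M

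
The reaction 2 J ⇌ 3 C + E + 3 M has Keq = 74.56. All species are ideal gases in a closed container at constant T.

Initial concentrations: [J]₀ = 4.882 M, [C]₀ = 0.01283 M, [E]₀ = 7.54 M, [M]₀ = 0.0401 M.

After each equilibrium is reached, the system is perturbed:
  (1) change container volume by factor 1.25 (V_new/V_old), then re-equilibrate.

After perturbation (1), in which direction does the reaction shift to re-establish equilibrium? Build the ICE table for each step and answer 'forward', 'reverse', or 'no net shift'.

Q₀ = 4.3081e-11 vs Keq = 74.56 ⇒ Q<K, forward
Step 1:
                  J         C         E         M
  Initial     4.882   0.01283      7.54    0.0401
  Change     -1.436     2.153    0.7178     2.153
  Equil       3.446     2.166     8.258     2.193
  solve Keq expr → x = 0.7178; check Q = 74.56
Then change container volume by factor 1.25 (V_new/V_old).
Step 2:
                  J         C         E         M
  Initial     2.757     1.733     6.606     1.755
  Change    -0.1995    0.2993   0.09977    0.2993
  Equil       2.558     2.032     6.706     2.054
  solve Keq expr → x = 0.09977; check Q = 74.56

Direction: forward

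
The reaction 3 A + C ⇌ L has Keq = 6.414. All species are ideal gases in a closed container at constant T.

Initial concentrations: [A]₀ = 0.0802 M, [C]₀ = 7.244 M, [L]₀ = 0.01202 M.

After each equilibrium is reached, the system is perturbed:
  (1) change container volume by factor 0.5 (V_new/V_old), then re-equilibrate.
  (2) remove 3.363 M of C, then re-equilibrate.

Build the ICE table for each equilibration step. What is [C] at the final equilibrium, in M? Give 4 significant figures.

[C]_eq = 11.1 M

Q₀ = 3.217 vs Keq = 6.414 ⇒ Q<K, forward
Step 1:
                  A         C         L
  I          0.0802     7.244   0.01202
  C         -0.0107 -0.003568  0.003568
  E          0.0695      7.24   0.01559
  solve Keq expr → x = 0.003568; check Q = 6.414
Then change container volume by factor 0.5 (V_new/V_old).
Step 2:
                  A         C         L
  I           0.139     14.48   0.03118
  C        -0.05744  -0.01915   0.01915
  E         0.08156     14.46   0.05032
  solve Keq expr → x = 0.01915; check Q = 6.414
Then remove 3.363 M of C.
Step 3:
                  A         C         L
  I         0.08156      11.1   0.05032
  C        0.006267  0.002089 -0.002089
  E         0.08782      11.1   0.04823
  solve Keq expr → x = -0.002089; check Q = 6.414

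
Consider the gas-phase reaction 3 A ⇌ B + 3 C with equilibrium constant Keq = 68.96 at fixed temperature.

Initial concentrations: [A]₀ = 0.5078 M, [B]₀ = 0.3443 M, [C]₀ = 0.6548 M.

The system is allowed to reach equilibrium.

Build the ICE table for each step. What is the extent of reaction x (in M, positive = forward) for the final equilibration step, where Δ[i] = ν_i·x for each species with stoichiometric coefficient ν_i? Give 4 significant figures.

x = 0.1082 M

Q₀ = 0.7382 vs Keq = 68.96 ⇒ Q<K, forward
Step 1:
                  A         B         C
  Initial    0.5078    0.3443    0.6548
  Change    -0.3245    0.1082    0.3245
  Equil      0.1833    0.4525    0.9793
  solve Keq expr → x = 0.1082; check Q = 68.96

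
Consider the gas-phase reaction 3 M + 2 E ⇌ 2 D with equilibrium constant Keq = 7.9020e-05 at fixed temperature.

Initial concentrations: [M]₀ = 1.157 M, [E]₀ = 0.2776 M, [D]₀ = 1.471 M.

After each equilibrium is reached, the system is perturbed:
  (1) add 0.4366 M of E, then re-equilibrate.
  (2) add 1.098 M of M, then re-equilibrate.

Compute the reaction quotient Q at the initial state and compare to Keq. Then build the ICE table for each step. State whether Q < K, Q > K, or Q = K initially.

Q₀ = 18.13; Q > K (proceeds reverse)

Q₀ = 18.13 vs Keq = 7.9020e-05 ⇒ Q>K, reverse
Step 1:
                   M          E          D
  Initial      1.157     0.2776      1.471
  Change       2.078      1.385     -1.385
  Equil        3.235      1.663    0.08598
  solve Keq expr → x = -0.6925; check Q = 7.9020e-05
Then add 0.4366 M of E.
Step 2:
                   M          E          D
  Initial      3.235      2.099    0.08598
  Change    -0.03007   -0.02004    0.02004
  Equil        3.204      2.079      0.106
  solve Keq expr → x = 0.01002; check Q = 7.9020e-05
Then add 1.098 M of M.
Step 3:
                   M          E          D
  Initial      4.302      2.079      0.106
  Change    -0.07599   -0.05066    0.05066
  Equil        4.226      2.029     0.1567
  solve Keq expr → x = 0.02533; check Q = 7.9020e-05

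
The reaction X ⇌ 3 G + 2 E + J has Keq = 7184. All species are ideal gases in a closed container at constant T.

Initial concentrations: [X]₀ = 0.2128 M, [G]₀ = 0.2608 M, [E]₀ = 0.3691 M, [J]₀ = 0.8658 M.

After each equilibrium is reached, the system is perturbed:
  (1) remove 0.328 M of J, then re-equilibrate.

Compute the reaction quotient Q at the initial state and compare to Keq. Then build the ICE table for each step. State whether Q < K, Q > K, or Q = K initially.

Q₀ = 0.009832 vs Keq = 7184 ⇒ Q<K, forward
Step 1:
                  X         G         E         J
  I          0.2128    0.2608    0.3691    0.8658
  C         -0.2127    0.6382    0.4255    0.2127
  E       6.8864e-05     0.899    0.7946     1.079
  solve Keq expr → x = 0.2127; check Q = 7184
Then remove 0.328 M of J.
Step 2:
                  X         G         E         J
  I       6.8864e-05     0.899    0.7946    0.7505
  C       -2.0926e-05 6.2779e-05 4.1853e-05 2.0926e-05
  E       4.7938e-05    0.8991    0.7946    0.7506
  solve Keq expr → x = 2.0926e-05; check Q = 7184

Q₀ = 0.009832; Q < K (proceeds forward)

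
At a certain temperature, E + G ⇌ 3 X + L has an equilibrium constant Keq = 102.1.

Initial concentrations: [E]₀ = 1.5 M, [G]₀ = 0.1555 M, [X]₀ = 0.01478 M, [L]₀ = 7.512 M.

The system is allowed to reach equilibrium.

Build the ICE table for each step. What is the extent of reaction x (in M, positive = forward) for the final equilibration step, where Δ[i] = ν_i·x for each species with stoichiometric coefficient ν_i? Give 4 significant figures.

x = 0.1499 M

Q₀ = 1.0398e-04 vs Keq = 102.1 ⇒ Q<K, forward
Step 1:
                   E          G          X          L
  I              1.5     0.1555    0.01478      7.512
  C          -0.1499    -0.1499     0.4498     0.1499
  E             1.35   0.005573     0.4646      7.662
  solve Keq expr → x = 0.1499; check Q = 102.1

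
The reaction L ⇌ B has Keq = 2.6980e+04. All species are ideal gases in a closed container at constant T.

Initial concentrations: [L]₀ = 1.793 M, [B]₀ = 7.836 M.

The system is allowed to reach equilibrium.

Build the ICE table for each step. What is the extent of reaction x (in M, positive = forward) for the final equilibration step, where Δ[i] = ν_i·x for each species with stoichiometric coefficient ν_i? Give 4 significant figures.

x = 1.793 M

Q₀ = 4.37 vs Keq = 2.6980e+04 ⇒ Q<K, forward
Step 1:
                  L         B
  init        1.793     7.836
  Δ          -1.793     1.793
  eq      3.5688e-04     9.629
  solve Keq expr → x = 1.793; check Q = 2.6980e+04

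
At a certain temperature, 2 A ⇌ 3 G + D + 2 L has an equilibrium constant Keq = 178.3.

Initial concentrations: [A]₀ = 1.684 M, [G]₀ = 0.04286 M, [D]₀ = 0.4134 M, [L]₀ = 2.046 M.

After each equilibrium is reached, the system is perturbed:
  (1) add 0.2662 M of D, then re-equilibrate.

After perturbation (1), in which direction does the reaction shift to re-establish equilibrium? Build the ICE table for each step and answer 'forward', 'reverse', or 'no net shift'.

Direction: reverse

Q₀ = 4.8046e-05 vs Keq = 178.3 ⇒ Q<K, forward
Step 1:
                  A         G         D         L
  I           1.684   0.04286    0.4134     2.046
  C          -1.137     1.706    0.5687     1.137
  E          0.5465     1.749    0.9821     3.183
  solve Keq expr → x = 0.5687; check Q = 178.3
Then add 0.2662 M of D.
Step 2:
                  A         G         D         L
  I          0.5465     1.749     1.248     3.183
  C         0.03332  -0.04999  -0.01666  -0.03332
  E          0.5799     1.699     1.232      3.15
  solve Keq expr → x = -0.01666; check Q = 178.3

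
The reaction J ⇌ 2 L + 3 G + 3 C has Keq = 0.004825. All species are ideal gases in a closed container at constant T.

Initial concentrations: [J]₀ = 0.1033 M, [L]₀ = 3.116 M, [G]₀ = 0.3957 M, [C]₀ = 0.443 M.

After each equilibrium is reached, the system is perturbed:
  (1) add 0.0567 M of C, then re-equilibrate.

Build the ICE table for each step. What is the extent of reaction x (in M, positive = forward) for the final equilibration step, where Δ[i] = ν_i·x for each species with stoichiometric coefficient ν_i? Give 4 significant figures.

Q₀ = 0.5063 vs Keq = 0.004825 ⇒ Q>K, reverse
Step 1:
                    J           L           G           C
  Initial      0.1033       3.116      0.3957       0.443
  Change      0.06836     -0.1367     -0.2051     -0.2051
  Equil        0.1717       2.979      0.1906      0.2379
  solve Keq expr → x = -0.06836; check Q = 0.004825
Then add 0.0567 M of C.
Step 2:
                    J           L           G           C
  Initial      0.1717       2.979      0.1906      0.2946
  Change     0.007214    -0.01443    -0.02164    -0.02164
  Equil        0.1789       2.965       0.169       0.273
  solve Keq expr → x = -0.007214; check Q = 0.004825

x = -0.007214 M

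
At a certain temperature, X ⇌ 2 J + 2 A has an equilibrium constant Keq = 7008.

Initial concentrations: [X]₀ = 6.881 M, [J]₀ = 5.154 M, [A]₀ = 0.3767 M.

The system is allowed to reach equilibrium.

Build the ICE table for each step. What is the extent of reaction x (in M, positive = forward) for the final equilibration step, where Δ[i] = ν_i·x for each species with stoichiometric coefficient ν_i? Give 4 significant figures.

x = 4.452 M

Q₀ = 0.5478 vs Keq = 7008 ⇒ Q<K, forward
Step 1:
                  X         J         A
  Initial     6.881     5.154    0.3767
  Change     -4.452     8.904     8.904
  Equil       2.429     14.06     9.281
  solve Keq expr → x = 4.452; check Q = 7008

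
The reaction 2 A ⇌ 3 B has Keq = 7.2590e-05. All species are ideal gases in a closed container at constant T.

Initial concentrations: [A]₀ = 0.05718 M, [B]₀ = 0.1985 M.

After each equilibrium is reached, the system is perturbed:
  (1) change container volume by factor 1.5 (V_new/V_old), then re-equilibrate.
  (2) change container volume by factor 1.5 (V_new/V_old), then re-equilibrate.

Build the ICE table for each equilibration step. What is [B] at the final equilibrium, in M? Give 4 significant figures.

[B]_eq = 0.007687 M

Q₀ = 2.392 vs Keq = 7.2590e-05 ⇒ Q>K, reverse
Step 1:
                    A           B
  init        0.05718      0.1985
  Δ            0.1234     -0.1852
  eq           0.1806     0.01333
  solve Keq expr → x = -0.06172; check Q = 7.2590e-05
Then change container volume by factor 1.5 (V_new/V_old).
Step 2:
                    A           B
  init         0.1204    0.008886
  Δ       -8.2626e-04    0.001239
  eq           0.1196     0.01013
  solve Keq expr → x = 4.1313e-04; check Q = 7.2590e-05
Then change container volume by factor 1.5 (V_new/V_old).
Step 3:
                    A           B
  init        0.07973     0.00675
  Δ       -6.2433e-04  9.3650e-04
  eq           0.0791    0.007687
  solve Keq expr → x = 3.1217e-04; check Q = 7.2590e-05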